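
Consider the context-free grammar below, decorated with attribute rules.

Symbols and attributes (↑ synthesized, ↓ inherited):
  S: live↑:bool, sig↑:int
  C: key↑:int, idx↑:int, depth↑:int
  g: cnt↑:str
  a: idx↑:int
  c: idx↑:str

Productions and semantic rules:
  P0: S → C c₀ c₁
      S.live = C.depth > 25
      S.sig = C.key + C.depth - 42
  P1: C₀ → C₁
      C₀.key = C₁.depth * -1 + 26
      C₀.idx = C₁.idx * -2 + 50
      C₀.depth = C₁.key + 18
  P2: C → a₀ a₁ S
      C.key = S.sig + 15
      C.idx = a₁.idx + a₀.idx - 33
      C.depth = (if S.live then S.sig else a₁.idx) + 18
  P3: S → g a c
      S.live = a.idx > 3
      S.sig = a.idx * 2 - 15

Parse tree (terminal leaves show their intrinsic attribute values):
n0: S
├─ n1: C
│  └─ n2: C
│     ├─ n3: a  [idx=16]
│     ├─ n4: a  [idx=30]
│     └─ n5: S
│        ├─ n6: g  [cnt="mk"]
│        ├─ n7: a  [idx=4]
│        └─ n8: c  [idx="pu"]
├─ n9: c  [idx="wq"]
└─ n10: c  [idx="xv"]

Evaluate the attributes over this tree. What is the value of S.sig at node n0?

-1

1. n3.idx = 16  [terminal]
2. n4.idx = 30  [terminal]
3. n6.cnt = "mk"  [terminal]
4. n7.idx = 4  [terminal]
5. n8.idx = "pu"  [terminal]
6. n5.live = true  [a.idx > 3]
7. n5.sig = -7  [a.idx * 2 - 15]
8. n2.key = 8  [S.sig + 15]
9. n2.idx = 13  [a₁.idx + a₀.idx - 33]
10. n2.depth = 11  [(if S.live then S.sig else a₁.idx) + 18]
11. n1.key = 15  [C₁.depth * -1 + 26]
12. n1.idx = 24  [C₁.idx * -2 + 50]
13. n1.depth = 26  [C₁.key + 18]
14. n9.idx = "wq"  [terminal]
15. n10.idx = "xv"  [terminal]
16. n0.live = true  [C.depth > 25]
17. n0.sig = -1  [C.key + C.depth - 42]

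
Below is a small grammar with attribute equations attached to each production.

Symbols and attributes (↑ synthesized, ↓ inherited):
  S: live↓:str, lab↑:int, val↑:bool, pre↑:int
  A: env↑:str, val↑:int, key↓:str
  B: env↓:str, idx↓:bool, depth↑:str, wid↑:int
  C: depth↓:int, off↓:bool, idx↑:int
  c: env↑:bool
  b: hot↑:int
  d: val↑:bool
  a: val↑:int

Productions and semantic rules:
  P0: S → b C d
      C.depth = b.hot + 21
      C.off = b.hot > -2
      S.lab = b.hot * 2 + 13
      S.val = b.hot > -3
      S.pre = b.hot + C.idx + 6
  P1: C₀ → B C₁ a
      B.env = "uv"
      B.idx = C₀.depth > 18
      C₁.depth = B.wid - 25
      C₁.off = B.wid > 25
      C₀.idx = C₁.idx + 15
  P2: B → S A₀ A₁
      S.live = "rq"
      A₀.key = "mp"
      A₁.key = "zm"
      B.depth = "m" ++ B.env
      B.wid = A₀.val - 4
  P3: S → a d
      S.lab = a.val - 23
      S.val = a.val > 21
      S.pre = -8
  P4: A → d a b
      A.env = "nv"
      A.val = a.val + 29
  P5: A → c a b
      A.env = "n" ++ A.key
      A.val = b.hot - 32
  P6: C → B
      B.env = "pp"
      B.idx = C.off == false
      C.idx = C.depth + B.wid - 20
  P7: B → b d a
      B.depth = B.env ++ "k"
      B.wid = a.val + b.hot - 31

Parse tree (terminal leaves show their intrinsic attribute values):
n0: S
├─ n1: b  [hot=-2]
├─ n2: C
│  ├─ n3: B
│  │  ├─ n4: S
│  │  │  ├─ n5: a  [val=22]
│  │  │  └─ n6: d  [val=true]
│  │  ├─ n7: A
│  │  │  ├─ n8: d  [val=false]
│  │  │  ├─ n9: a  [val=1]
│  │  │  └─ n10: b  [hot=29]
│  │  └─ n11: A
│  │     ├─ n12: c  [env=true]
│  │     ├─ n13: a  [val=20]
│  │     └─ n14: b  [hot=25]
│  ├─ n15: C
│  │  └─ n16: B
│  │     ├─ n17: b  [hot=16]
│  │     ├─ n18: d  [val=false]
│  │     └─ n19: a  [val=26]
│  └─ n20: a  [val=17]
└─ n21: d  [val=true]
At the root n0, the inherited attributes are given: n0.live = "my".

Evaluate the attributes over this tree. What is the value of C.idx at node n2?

1. n0.live = "my"  [given at root]
2. n1.hot = -2  [terminal]
3. n2.depth = 19  [b.hot + 21]
4. n2.off = false  [b.hot > -2]
5. n3.env = "uv"  ["uv"]
6. n3.idx = true  [C₀.depth > 18]
7. n4.live = "rq"  ["rq"]
8. n5.val = 22  [terminal]
9. n6.val = true  [terminal]
10. n4.lab = -1  [a.val - 23]
11. n4.val = true  [a.val > 21]
12. n4.pre = -8  [-8]
13. n7.key = "mp"  ["mp"]
14. n8.val = false  [terminal]
15. n9.val = 1  [terminal]
16. n10.hot = 29  [terminal]
17. n7.env = "nv"  ["nv"]
18. n7.val = 30  [a.val + 29]
19. n11.key = "zm"  ["zm"]
20. n12.env = true  [terminal]
21. n13.val = 20  [terminal]
22. n14.hot = 25  [terminal]
23. n11.env = "nzm"  ["n" ++ A.key]
24. n11.val = -7  [b.hot - 32]
25. n3.depth = "muv"  ["m" ++ B.env]
26. n3.wid = 26  [A₀.val - 4]
27. n15.depth = 1  [B.wid - 25]
28. n15.off = true  [B.wid > 25]
29. n16.env = "pp"  ["pp"]
30. n16.idx = false  [C.off == false]
31. n17.hot = 16  [terminal]
32. n18.val = false  [terminal]
33. n19.val = 26  [terminal]
34. n16.depth = "ppk"  [B.env ++ "k"]
35. n16.wid = 11  [a.val + b.hot - 31]
36. n15.idx = -8  [C.depth + B.wid - 20]
37. n20.val = 17  [terminal]
38. n2.idx = 7  [C₁.idx + 15]
39. n21.val = true  [terminal]
40. n0.lab = 9  [b.hot * 2 + 13]
41. n0.val = true  [b.hot > -3]
42. n0.pre = 11  [b.hot + C.idx + 6]

7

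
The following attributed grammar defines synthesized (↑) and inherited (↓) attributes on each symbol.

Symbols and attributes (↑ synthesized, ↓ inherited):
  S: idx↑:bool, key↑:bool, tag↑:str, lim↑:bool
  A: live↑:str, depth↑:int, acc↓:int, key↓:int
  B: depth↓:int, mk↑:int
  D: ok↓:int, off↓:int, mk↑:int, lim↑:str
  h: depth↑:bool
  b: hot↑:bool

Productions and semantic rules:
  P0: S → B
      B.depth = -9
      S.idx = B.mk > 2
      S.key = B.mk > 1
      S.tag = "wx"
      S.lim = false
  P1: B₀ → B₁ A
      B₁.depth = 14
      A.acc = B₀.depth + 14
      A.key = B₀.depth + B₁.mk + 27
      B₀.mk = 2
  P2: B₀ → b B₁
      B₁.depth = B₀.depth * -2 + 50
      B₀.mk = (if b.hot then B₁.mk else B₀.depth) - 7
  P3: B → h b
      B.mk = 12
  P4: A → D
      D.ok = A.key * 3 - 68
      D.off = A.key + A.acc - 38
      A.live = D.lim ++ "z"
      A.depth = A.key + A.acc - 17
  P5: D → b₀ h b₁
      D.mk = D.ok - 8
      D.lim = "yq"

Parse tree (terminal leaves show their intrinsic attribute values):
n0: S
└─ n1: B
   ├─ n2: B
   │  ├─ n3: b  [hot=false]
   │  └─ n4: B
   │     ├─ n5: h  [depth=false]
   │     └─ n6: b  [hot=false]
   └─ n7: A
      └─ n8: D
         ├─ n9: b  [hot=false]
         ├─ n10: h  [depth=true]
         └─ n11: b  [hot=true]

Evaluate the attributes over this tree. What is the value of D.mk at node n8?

1. n1.depth = -9  [-9]
2. n2.depth = 14  [14]
3. n3.hot = false  [terminal]
4. n4.depth = 22  [B₀.depth * -2 + 50]
5. n5.depth = false  [terminal]
6. n6.hot = false  [terminal]
7. n4.mk = 12  [12]
8. n2.mk = 7  [(if b.hot then B₁.mk else B₀.depth) - 7]
9. n7.acc = 5  [B₀.depth + 14]
10. n7.key = 25  [B₀.depth + B₁.mk + 27]
11. n8.ok = 7  [A.key * 3 - 68]
12. n8.off = -8  [A.key + A.acc - 38]
13. n9.hot = false  [terminal]
14. n10.depth = true  [terminal]
15. n11.hot = true  [terminal]
16. n8.mk = -1  [D.ok - 8]
17. n8.lim = "yq"  ["yq"]
18. n7.live = "yqz"  [D.lim ++ "z"]
19. n7.depth = 13  [A.key + A.acc - 17]
20. n1.mk = 2  [2]
21. n0.idx = false  [B.mk > 2]
22. n0.key = true  [B.mk > 1]
23. n0.tag = "wx"  ["wx"]
24. n0.lim = false  [false]

-1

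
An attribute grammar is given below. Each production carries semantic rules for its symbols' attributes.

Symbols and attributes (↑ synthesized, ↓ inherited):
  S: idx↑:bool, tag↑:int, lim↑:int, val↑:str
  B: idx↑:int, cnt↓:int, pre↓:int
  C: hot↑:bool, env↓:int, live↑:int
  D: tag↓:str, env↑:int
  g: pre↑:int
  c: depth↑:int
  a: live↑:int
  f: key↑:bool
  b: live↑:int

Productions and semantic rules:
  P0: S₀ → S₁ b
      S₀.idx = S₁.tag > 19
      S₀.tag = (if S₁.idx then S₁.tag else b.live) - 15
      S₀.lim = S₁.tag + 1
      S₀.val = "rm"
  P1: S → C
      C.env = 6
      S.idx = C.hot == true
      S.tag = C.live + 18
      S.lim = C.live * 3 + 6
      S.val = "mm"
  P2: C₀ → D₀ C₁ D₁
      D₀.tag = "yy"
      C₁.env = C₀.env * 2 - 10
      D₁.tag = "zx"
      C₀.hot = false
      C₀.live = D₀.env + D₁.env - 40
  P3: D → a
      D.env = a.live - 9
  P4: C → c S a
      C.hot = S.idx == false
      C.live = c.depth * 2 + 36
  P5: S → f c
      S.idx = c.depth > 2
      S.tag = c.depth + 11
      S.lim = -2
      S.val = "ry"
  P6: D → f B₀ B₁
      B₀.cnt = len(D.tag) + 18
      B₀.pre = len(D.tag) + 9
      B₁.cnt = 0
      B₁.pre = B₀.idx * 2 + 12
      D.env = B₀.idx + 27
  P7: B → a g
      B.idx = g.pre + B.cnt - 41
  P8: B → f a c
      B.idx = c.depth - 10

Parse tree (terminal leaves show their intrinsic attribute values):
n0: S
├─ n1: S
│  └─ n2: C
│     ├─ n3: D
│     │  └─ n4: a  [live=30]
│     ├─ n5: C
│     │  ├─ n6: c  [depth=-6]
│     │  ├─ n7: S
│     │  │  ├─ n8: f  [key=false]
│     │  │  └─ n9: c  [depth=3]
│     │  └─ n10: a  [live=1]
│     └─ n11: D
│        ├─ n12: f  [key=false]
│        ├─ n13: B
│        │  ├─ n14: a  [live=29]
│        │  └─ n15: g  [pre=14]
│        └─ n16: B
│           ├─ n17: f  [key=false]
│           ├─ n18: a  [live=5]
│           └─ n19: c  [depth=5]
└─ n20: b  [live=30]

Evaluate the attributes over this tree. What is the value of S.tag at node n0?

1. n2.env = 6  [6]
2. n3.tag = "yy"  ["yy"]
3. n4.live = 30  [terminal]
4. n3.env = 21  [a.live - 9]
5. n5.env = 2  [C₀.env * 2 - 10]
6. n6.depth = -6  [terminal]
7. n8.key = false  [terminal]
8. n9.depth = 3  [terminal]
9. n7.idx = true  [c.depth > 2]
10. n7.tag = 14  [c.depth + 11]
11. n7.lim = -2  [-2]
12. n7.val = "ry"  ["ry"]
13. n10.live = 1  [terminal]
14. n5.hot = false  [S.idx == false]
15. n5.live = 24  [c.depth * 2 + 36]
16. n11.tag = "zx"  ["zx"]
17. n12.key = false  [terminal]
18. n13.cnt = 20  [len(D.tag) + 18]
19. n13.pre = 11  [len(D.tag) + 9]
20. n14.live = 29  [terminal]
21. n15.pre = 14  [terminal]
22. n13.idx = -7  [g.pre + B.cnt - 41]
23. n16.cnt = 0  [0]
24. n16.pre = -2  [B₀.idx * 2 + 12]
25. n17.key = false  [terminal]
26. n18.live = 5  [terminal]
27. n19.depth = 5  [terminal]
28. n16.idx = -5  [c.depth - 10]
29. n11.env = 20  [B₀.idx + 27]
30. n2.hot = false  [false]
31. n2.live = 1  [D₀.env + D₁.env - 40]
32. n1.idx = false  [C.hot == true]
33. n1.tag = 19  [C.live + 18]
34. n1.lim = 9  [C.live * 3 + 6]
35. n1.val = "mm"  ["mm"]
36. n20.live = 30  [terminal]
37. n0.idx = false  [S₁.tag > 19]
38. n0.tag = 15  [(if S₁.idx then S₁.tag else b.live) - 15]
39. n0.lim = 20  [S₁.tag + 1]
40. n0.val = "rm"  ["rm"]

15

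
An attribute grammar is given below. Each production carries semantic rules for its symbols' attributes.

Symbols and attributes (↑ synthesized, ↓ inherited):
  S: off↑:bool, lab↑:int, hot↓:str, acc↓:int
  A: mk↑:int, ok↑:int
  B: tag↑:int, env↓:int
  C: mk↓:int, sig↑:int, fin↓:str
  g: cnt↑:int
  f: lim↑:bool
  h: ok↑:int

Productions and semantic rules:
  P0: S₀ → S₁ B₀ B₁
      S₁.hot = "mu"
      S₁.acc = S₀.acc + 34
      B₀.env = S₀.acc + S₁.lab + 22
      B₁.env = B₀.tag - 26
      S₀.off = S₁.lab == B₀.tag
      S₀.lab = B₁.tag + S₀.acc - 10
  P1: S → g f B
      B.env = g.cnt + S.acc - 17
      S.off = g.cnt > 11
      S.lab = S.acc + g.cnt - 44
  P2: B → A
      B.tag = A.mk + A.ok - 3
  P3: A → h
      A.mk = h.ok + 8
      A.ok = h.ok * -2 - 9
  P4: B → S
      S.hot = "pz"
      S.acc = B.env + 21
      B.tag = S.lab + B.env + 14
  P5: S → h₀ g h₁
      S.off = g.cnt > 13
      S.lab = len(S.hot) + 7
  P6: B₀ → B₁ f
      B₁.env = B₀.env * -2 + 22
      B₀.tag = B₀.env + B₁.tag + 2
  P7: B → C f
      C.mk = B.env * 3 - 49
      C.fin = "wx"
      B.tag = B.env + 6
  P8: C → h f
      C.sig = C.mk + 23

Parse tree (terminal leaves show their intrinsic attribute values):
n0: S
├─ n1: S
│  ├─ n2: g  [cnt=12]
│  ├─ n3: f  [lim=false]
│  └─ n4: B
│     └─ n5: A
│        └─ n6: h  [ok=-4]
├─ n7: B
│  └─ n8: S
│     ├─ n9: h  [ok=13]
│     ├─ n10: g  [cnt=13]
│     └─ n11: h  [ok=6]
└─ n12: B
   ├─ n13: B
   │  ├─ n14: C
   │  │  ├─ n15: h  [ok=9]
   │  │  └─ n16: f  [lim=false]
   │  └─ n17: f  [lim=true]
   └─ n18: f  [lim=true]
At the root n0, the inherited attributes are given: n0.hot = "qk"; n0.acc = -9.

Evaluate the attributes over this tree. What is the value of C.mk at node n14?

-1

1. n0.hot = "qk"  [given at root]
2. n0.acc = -9  [given at root]
3. n1.hot = "mu"  ["mu"]
4. n1.acc = 25  [S₀.acc + 34]
5. n2.cnt = 12  [terminal]
6. n3.lim = false  [terminal]
7. n4.env = 20  [g.cnt + S.acc - 17]
8. n6.ok = -4  [terminal]
9. n5.mk = 4  [h.ok + 8]
10. n5.ok = -1  [h.ok * -2 - 9]
11. n4.tag = 0  [A.mk + A.ok - 3]
12. n1.off = true  [g.cnt > 11]
13. n1.lab = -7  [S.acc + g.cnt - 44]
14. n7.env = 6  [S₀.acc + S₁.lab + 22]
15. n8.hot = "pz"  ["pz"]
16. n8.acc = 27  [B.env + 21]
17. n9.ok = 13  [terminal]
18. n10.cnt = 13  [terminal]
19. n11.ok = 6  [terminal]
20. n8.off = false  [g.cnt > 13]
21. n8.lab = 9  [len(S.hot) + 7]
22. n7.tag = 29  [S.lab + B.env + 14]
23. n12.env = 3  [B₀.tag - 26]
24. n13.env = 16  [B₀.env * -2 + 22]
25. n14.mk = -1  [B.env * 3 - 49]
26. n14.fin = "wx"  ["wx"]
27. n15.ok = 9  [terminal]
28. n16.lim = false  [terminal]
29. n14.sig = 22  [C.mk + 23]
30. n17.lim = true  [terminal]
31. n13.tag = 22  [B.env + 6]
32. n18.lim = true  [terminal]
33. n12.tag = 27  [B₀.env + B₁.tag + 2]
34. n0.off = false  [S₁.lab == B₀.tag]
35. n0.lab = 8  [B₁.tag + S₀.acc - 10]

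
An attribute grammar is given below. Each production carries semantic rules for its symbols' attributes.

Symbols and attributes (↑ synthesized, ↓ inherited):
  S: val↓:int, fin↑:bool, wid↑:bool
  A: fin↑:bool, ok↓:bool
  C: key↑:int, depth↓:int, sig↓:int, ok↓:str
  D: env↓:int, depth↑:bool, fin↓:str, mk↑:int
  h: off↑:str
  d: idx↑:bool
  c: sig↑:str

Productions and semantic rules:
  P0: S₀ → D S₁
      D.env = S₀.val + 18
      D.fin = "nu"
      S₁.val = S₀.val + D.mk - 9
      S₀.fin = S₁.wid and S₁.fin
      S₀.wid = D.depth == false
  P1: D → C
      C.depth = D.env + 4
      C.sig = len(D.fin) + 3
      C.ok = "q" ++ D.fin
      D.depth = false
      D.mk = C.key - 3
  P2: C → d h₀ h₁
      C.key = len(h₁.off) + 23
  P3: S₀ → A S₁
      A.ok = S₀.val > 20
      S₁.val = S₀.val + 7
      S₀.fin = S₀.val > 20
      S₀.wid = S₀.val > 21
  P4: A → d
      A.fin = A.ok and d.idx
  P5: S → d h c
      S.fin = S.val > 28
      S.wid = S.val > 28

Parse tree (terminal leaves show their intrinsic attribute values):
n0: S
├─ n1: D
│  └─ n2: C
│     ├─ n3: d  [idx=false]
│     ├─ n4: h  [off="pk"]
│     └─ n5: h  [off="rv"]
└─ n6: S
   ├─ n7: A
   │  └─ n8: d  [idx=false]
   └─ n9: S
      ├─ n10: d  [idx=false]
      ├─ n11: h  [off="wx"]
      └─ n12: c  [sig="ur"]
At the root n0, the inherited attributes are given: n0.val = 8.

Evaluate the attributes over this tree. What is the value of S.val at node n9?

28

1. n0.val = 8  [given at root]
2. n1.env = 26  [S₀.val + 18]
3. n1.fin = "nu"  ["nu"]
4. n2.depth = 30  [D.env + 4]
5. n2.sig = 5  [len(D.fin) + 3]
6. n2.ok = "qnu"  ["q" ++ D.fin]
7. n3.idx = false  [terminal]
8. n4.off = "pk"  [terminal]
9. n5.off = "rv"  [terminal]
10. n2.key = 25  [len(h₁.off) + 23]
11. n1.depth = false  [false]
12. n1.mk = 22  [C.key - 3]
13. n6.val = 21  [S₀.val + D.mk - 9]
14. n7.ok = true  [S₀.val > 20]
15. n8.idx = false  [terminal]
16. n7.fin = false  [A.ok and d.idx]
17. n9.val = 28  [S₀.val + 7]
18. n10.idx = false  [terminal]
19. n11.off = "wx"  [terminal]
20. n12.sig = "ur"  [terminal]
21. n9.fin = false  [S.val > 28]
22. n9.wid = false  [S.val > 28]
23. n6.fin = true  [S₀.val > 20]
24. n6.wid = false  [S₀.val > 21]
25. n0.fin = false  [S₁.wid and S₁.fin]
26. n0.wid = true  [D.depth == false]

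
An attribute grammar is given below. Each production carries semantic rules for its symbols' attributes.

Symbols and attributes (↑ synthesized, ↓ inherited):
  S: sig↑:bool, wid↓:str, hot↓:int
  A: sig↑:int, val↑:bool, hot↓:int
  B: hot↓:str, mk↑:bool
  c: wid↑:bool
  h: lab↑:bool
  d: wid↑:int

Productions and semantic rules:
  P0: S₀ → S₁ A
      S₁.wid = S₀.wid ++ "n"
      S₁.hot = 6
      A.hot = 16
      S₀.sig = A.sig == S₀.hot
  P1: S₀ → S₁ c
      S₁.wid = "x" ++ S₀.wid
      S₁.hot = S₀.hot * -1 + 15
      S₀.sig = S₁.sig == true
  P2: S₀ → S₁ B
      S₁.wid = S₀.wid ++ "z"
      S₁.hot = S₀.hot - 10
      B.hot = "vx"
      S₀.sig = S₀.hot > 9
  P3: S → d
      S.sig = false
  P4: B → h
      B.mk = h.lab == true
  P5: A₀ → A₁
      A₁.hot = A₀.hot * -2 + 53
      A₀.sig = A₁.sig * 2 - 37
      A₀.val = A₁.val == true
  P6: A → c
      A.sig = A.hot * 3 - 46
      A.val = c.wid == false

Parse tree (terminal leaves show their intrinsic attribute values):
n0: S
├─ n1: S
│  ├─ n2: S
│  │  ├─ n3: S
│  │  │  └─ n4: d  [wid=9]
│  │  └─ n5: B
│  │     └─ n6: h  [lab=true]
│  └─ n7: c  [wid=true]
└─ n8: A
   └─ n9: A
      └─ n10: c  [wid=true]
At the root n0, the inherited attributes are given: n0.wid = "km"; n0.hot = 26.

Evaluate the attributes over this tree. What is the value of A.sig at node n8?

1. n0.wid = "km"  [given at root]
2. n0.hot = 26  [given at root]
3. n1.wid = "kmn"  [S₀.wid ++ "n"]
4. n1.hot = 6  [6]
5. n2.wid = "xkmn"  ["x" ++ S₀.wid]
6. n2.hot = 9  [S₀.hot * -1 + 15]
7. n3.wid = "xkmnz"  [S₀.wid ++ "z"]
8. n3.hot = -1  [S₀.hot - 10]
9. n4.wid = 9  [terminal]
10. n3.sig = false  [false]
11. n5.hot = "vx"  ["vx"]
12. n6.lab = true  [terminal]
13. n5.mk = true  [h.lab == true]
14. n2.sig = false  [S₀.hot > 9]
15. n7.wid = true  [terminal]
16. n1.sig = false  [S₁.sig == true]
17. n8.hot = 16  [16]
18. n9.hot = 21  [A₀.hot * -2 + 53]
19. n10.wid = true  [terminal]
20. n9.sig = 17  [A.hot * 3 - 46]
21. n9.val = false  [c.wid == false]
22. n8.sig = -3  [A₁.sig * 2 - 37]
23. n8.val = false  [A₁.val == true]
24. n0.sig = false  [A.sig == S₀.hot]

-3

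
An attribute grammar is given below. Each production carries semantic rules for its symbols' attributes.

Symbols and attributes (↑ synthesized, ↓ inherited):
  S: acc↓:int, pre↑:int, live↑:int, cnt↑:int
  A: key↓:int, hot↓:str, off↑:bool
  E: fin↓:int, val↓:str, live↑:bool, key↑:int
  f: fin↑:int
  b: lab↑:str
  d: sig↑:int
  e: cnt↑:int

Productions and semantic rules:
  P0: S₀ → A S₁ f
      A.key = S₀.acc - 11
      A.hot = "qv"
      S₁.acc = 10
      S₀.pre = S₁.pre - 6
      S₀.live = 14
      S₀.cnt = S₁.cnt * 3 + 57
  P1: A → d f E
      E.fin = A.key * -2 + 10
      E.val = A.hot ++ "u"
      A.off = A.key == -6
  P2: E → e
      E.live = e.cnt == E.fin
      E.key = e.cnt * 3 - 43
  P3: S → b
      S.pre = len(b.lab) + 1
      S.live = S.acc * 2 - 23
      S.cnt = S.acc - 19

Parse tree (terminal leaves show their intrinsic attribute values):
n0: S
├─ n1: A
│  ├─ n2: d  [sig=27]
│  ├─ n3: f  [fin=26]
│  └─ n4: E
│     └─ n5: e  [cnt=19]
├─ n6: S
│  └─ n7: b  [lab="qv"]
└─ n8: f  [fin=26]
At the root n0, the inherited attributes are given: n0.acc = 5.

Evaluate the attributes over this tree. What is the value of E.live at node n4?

false

1. n0.acc = 5  [given at root]
2. n1.key = -6  [S₀.acc - 11]
3. n1.hot = "qv"  ["qv"]
4. n2.sig = 27  [terminal]
5. n3.fin = 26  [terminal]
6. n4.fin = 22  [A.key * -2 + 10]
7. n4.val = "qvu"  [A.hot ++ "u"]
8. n5.cnt = 19  [terminal]
9. n4.live = false  [e.cnt == E.fin]
10. n4.key = 14  [e.cnt * 3 - 43]
11. n1.off = true  [A.key == -6]
12. n6.acc = 10  [10]
13. n7.lab = "qv"  [terminal]
14. n6.pre = 3  [len(b.lab) + 1]
15. n6.live = -3  [S.acc * 2 - 23]
16. n6.cnt = -9  [S.acc - 19]
17. n8.fin = 26  [terminal]
18. n0.pre = -3  [S₁.pre - 6]
19. n0.live = 14  [14]
20. n0.cnt = 30  [S₁.cnt * 3 + 57]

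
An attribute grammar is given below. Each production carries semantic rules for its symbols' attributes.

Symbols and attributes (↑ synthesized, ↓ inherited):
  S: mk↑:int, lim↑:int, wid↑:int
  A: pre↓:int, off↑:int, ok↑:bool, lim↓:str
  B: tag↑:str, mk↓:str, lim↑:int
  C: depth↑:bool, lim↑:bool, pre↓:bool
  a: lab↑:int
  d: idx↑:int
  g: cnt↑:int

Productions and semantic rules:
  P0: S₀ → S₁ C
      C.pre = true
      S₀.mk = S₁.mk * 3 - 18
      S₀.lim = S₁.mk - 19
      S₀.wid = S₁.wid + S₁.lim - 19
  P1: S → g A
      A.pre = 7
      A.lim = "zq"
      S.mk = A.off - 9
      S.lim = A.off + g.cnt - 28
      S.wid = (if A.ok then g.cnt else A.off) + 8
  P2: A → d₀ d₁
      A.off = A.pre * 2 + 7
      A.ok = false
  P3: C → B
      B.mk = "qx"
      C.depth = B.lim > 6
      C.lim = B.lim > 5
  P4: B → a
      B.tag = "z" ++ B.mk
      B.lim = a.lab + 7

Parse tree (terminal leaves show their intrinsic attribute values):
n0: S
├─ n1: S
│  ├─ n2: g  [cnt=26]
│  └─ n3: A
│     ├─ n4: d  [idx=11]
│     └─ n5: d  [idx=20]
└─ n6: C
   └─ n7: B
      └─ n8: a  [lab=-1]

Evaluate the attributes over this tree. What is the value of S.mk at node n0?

18

1. n2.cnt = 26  [terminal]
2. n3.pre = 7  [7]
3. n3.lim = "zq"  ["zq"]
4. n4.idx = 11  [terminal]
5. n5.idx = 20  [terminal]
6. n3.off = 21  [A.pre * 2 + 7]
7. n3.ok = false  [false]
8. n1.mk = 12  [A.off - 9]
9. n1.lim = 19  [A.off + g.cnt - 28]
10. n1.wid = 29  [(if A.ok then g.cnt else A.off) + 8]
11. n6.pre = true  [true]
12. n7.mk = "qx"  ["qx"]
13. n8.lab = -1  [terminal]
14. n7.tag = "zqx"  ["z" ++ B.mk]
15. n7.lim = 6  [a.lab + 7]
16. n6.depth = false  [B.lim > 6]
17. n6.lim = true  [B.lim > 5]
18. n0.mk = 18  [S₁.mk * 3 - 18]
19. n0.lim = -7  [S₁.mk - 19]
20. n0.wid = 29  [S₁.wid + S₁.lim - 19]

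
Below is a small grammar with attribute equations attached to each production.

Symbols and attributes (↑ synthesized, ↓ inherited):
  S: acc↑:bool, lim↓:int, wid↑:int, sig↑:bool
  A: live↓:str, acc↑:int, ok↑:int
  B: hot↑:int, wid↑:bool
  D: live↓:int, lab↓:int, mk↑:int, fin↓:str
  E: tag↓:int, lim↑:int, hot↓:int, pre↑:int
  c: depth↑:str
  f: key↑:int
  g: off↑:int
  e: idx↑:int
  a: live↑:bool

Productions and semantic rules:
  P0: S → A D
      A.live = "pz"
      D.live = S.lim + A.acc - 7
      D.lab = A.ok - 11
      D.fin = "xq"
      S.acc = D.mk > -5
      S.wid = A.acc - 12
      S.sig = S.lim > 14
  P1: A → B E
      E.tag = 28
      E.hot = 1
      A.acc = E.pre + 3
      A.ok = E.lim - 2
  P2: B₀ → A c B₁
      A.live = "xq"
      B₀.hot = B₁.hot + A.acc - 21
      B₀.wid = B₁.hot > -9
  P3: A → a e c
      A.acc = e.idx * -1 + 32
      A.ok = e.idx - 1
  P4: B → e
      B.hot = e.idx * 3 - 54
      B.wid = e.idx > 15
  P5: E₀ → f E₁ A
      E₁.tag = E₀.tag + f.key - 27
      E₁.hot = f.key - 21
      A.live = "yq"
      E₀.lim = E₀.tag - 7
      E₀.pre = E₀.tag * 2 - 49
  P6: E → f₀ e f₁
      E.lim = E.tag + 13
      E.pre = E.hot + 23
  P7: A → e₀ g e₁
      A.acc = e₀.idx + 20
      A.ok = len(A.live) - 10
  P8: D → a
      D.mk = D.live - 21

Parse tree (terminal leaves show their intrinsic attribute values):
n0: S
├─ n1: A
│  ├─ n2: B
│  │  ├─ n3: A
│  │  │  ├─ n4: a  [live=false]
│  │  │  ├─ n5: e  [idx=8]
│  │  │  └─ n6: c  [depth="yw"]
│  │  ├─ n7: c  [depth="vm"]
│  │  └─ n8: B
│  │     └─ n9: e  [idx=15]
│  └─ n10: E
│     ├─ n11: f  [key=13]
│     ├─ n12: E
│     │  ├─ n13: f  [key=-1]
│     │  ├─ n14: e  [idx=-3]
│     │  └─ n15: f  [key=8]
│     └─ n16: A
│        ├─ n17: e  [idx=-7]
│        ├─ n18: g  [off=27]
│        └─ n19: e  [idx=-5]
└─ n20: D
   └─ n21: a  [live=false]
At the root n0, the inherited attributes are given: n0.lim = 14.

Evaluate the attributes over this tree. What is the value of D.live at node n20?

17

1. n0.lim = 14  [given at root]
2. n1.live = "pz"  ["pz"]
3. n3.live = "xq"  ["xq"]
4. n4.live = false  [terminal]
5. n5.idx = 8  [terminal]
6. n6.depth = "yw"  [terminal]
7. n3.acc = 24  [e.idx * -1 + 32]
8. n3.ok = 7  [e.idx - 1]
9. n7.depth = "vm"  [terminal]
10. n9.idx = 15  [terminal]
11. n8.hot = -9  [e.idx * 3 - 54]
12. n8.wid = false  [e.idx > 15]
13. n2.hot = -6  [B₁.hot + A.acc - 21]
14. n2.wid = false  [B₁.hot > -9]
15. n10.tag = 28  [28]
16. n10.hot = 1  [1]
17. n11.key = 13  [terminal]
18. n12.tag = 14  [E₀.tag + f.key - 27]
19. n12.hot = -8  [f.key - 21]
20. n13.key = -1  [terminal]
21. n14.idx = -3  [terminal]
22. n15.key = 8  [terminal]
23. n12.lim = 27  [E.tag + 13]
24. n12.pre = 15  [E.hot + 23]
25. n16.live = "yq"  ["yq"]
26. n17.idx = -7  [terminal]
27. n18.off = 27  [terminal]
28. n19.idx = -5  [terminal]
29. n16.acc = 13  [e₀.idx + 20]
30. n16.ok = -8  [len(A.live) - 10]
31. n10.lim = 21  [E₀.tag - 7]
32. n10.pre = 7  [E₀.tag * 2 - 49]
33. n1.acc = 10  [E.pre + 3]
34. n1.ok = 19  [E.lim - 2]
35. n20.live = 17  [S.lim + A.acc - 7]
36. n20.lab = 8  [A.ok - 11]
37. n20.fin = "xq"  ["xq"]
38. n21.live = false  [terminal]
39. n20.mk = -4  [D.live - 21]
40. n0.acc = true  [D.mk > -5]
41. n0.wid = -2  [A.acc - 12]
42. n0.sig = false  [S.lim > 14]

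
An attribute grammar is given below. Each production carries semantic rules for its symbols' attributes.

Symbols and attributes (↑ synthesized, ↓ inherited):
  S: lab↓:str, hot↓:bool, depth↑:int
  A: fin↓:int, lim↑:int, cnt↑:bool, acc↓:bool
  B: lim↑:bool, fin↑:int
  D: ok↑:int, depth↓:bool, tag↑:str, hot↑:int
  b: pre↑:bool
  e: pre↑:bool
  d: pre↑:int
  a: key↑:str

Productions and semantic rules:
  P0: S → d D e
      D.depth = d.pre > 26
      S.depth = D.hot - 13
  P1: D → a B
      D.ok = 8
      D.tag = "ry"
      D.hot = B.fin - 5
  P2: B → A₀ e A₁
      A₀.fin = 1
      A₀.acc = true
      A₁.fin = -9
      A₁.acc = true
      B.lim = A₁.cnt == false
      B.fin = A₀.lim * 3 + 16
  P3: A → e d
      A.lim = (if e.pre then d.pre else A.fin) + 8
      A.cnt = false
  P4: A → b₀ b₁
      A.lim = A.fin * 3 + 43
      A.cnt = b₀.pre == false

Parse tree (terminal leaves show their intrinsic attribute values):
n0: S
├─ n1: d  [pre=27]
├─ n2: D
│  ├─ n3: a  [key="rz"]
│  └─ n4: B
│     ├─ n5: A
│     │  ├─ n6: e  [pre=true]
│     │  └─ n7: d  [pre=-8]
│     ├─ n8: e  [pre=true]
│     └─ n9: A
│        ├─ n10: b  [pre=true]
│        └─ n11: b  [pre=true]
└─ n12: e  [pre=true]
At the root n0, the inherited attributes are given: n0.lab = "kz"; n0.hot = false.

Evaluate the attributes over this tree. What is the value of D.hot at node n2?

11

1. n0.lab = "kz"  [given at root]
2. n0.hot = false  [given at root]
3. n1.pre = 27  [terminal]
4. n2.depth = true  [d.pre > 26]
5. n3.key = "rz"  [terminal]
6. n5.fin = 1  [1]
7. n5.acc = true  [true]
8. n6.pre = true  [terminal]
9. n7.pre = -8  [terminal]
10. n5.lim = 0  [(if e.pre then d.pre else A.fin) + 8]
11. n5.cnt = false  [false]
12. n8.pre = true  [terminal]
13. n9.fin = -9  [-9]
14. n9.acc = true  [true]
15. n10.pre = true  [terminal]
16. n11.pre = true  [terminal]
17. n9.lim = 16  [A.fin * 3 + 43]
18. n9.cnt = false  [b₀.pre == false]
19. n4.lim = true  [A₁.cnt == false]
20. n4.fin = 16  [A₀.lim * 3 + 16]
21. n2.ok = 8  [8]
22. n2.tag = "ry"  ["ry"]
23. n2.hot = 11  [B.fin - 5]
24. n12.pre = true  [terminal]
25. n0.depth = -2  [D.hot - 13]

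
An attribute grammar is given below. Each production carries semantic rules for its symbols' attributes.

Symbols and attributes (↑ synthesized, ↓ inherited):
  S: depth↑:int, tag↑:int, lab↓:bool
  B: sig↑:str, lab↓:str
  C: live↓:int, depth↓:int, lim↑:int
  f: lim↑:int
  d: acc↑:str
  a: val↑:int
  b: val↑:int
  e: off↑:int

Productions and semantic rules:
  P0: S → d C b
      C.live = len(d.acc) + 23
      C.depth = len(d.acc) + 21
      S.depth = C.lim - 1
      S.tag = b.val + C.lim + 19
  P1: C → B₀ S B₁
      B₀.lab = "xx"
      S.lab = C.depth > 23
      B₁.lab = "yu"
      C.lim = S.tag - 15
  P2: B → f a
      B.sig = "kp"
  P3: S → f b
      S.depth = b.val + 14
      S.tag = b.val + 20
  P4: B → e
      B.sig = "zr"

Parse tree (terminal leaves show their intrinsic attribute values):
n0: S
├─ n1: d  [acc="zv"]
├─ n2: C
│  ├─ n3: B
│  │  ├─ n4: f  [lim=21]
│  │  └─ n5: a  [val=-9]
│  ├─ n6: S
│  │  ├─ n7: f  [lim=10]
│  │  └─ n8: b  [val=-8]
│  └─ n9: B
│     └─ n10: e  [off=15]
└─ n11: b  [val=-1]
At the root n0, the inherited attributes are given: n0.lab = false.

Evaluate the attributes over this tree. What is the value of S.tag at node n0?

1. n0.lab = false  [given at root]
2. n1.acc = "zv"  [terminal]
3. n2.live = 25  [len(d.acc) + 23]
4. n2.depth = 23  [len(d.acc) + 21]
5. n3.lab = "xx"  ["xx"]
6. n4.lim = 21  [terminal]
7. n5.val = -9  [terminal]
8. n3.sig = "kp"  ["kp"]
9. n6.lab = false  [C.depth > 23]
10. n7.lim = 10  [terminal]
11. n8.val = -8  [terminal]
12. n6.depth = 6  [b.val + 14]
13. n6.tag = 12  [b.val + 20]
14. n9.lab = "yu"  ["yu"]
15. n10.off = 15  [terminal]
16. n9.sig = "zr"  ["zr"]
17. n2.lim = -3  [S.tag - 15]
18. n11.val = -1  [terminal]
19. n0.depth = -4  [C.lim - 1]
20. n0.tag = 15  [b.val + C.lim + 19]

15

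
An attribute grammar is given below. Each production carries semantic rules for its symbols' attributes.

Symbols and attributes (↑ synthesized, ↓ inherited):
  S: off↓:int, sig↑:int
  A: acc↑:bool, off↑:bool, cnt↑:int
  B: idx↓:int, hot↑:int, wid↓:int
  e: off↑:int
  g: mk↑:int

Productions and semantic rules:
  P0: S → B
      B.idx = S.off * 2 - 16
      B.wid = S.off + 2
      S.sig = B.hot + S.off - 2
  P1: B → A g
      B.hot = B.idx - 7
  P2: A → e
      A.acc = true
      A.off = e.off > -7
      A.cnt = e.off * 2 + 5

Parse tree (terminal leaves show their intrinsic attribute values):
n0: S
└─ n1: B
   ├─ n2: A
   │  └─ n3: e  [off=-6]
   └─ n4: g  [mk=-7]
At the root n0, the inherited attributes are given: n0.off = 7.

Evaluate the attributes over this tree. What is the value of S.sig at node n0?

-4

1. n0.off = 7  [given at root]
2. n1.idx = -2  [S.off * 2 - 16]
3. n1.wid = 9  [S.off + 2]
4. n3.off = -6  [terminal]
5. n2.acc = true  [true]
6. n2.off = true  [e.off > -7]
7. n2.cnt = -7  [e.off * 2 + 5]
8. n4.mk = -7  [terminal]
9. n1.hot = -9  [B.idx - 7]
10. n0.sig = -4  [B.hot + S.off - 2]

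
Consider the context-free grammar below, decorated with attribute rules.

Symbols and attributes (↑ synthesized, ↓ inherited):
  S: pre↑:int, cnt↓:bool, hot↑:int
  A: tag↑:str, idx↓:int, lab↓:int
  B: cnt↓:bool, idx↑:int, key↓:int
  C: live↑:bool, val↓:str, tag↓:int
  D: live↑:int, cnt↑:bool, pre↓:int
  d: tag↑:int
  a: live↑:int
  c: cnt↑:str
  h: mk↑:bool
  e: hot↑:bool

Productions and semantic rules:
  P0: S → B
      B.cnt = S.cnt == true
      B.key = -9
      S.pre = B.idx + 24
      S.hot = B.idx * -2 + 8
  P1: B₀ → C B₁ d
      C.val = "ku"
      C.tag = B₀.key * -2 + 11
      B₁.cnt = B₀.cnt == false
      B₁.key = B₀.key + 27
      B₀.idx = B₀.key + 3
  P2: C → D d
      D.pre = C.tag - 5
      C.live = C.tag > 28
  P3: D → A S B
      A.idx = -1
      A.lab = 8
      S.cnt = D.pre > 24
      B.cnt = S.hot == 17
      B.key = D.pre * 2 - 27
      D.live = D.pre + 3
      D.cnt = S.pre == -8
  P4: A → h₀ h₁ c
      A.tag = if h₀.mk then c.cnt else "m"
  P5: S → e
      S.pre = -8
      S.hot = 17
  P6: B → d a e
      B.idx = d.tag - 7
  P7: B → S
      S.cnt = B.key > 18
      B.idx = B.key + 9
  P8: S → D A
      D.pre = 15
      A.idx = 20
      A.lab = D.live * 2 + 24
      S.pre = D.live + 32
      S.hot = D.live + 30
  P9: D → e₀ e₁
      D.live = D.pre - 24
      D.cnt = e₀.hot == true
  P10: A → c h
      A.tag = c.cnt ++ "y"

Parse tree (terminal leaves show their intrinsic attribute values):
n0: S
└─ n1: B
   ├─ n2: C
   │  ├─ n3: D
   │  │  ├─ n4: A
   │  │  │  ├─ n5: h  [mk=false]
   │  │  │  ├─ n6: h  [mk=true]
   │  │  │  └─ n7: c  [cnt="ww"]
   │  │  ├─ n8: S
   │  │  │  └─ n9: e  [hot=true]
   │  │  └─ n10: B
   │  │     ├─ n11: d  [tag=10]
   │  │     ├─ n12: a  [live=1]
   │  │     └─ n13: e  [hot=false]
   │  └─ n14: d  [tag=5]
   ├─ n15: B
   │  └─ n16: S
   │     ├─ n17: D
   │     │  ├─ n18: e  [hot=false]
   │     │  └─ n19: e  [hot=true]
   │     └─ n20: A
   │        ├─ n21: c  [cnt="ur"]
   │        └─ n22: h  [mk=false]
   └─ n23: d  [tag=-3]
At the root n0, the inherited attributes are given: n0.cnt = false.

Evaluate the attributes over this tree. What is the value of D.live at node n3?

1. n0.cnt = false  [given at root]
2. n1.cnt = false  [S.cnt == true]
3. n1.key = -9  [-9]
4. n2.val = "ku"  ["ku"]
5. n2.tag = 29  [B₀.key * -2 + 11]
6. n3.pre = 24  [C.tag - 5]
7. n4.idx = -1  [-1]
8. n4.lab = 8  [8]
9. n5.mk = false  [terminal]
10. n6.mk = true  [terminal]
11. n7.cnt = "ww"  [terminal]
12. n4.tag = "m"  [if h₀.mk then c.cnt else "m"]
13. n8.cnt = false  [D.pre > 24]
14. n9.hot = true  [terminal]
15. n8.pre = -8  [-8]
16. n8.hot = 17  [17]
17. n10.cnt = true  [S.hot == 17]
18. n10.key = 21  [D.pre * 2 - 27]
19. n11.tag = 10  [terminal]
20. n12.live = 1  [terminal]
21. n13.hot = false  [terminal]
22. n10.idx = 3  [d.tag - 7]
23. n3.live = 27  [D.pre + 3]
24. n3.cnt = true  [S.pre == -8]
25. n14.tag = 5  [terminal]
26. n2.live = true  [C.tag > 28]
27. n15.cnt = true  [B₀.cnt == false]
28. n15.key = 18  [B₀.key + 27]
29. n16.cnt = false  [B.key > 18]
30. n17.pre = 15  [15]
31. n18.hot = false  [terminal]
32. n19.hot = true  [terminal]
33. n17.live = -9  [D.pre - 24]
34. n17.cnt = false  [e₀.hot == true]
35. n20.idx = 20  [20]
36. n20.lab = 6  [D.live * 2 + 24]
37. n21.cnt = "ur"  [terminal]
38. n22.mk = false  [terminal]
39. n20.tag = "ury"  [c.cnt ++ "y"]
40. n16.pre = 23  [D.live + 32]
41. n16.hot = 21  [D.live + 30]
42. n15.idx = 27  [B.key + 9]
43. n23.tag = -3  [terminal]
44. n1.idx = -6  [B₀.key + 3]
45. n0.pre = 18  [B.idx + 24]
46. n0.hot = 20  [B.idx * -2 + 8]

27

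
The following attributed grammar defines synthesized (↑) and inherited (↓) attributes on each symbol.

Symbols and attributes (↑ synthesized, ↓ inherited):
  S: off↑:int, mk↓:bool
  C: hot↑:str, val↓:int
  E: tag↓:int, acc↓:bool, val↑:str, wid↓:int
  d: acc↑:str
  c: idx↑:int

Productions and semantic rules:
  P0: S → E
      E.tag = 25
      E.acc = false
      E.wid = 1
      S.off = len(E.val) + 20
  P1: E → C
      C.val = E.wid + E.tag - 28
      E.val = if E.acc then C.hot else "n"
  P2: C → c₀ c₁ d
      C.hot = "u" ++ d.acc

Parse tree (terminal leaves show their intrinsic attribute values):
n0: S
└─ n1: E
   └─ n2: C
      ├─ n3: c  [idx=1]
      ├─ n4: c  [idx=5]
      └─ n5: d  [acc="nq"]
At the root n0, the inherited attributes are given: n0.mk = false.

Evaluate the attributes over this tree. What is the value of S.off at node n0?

1. n0.mk = false  [given at root]
2. n1.tag = 25  [25]
3. n1.acc = false  [false]
4. n1.wid = 1  [1]
5. n2.val = -2  [E.wid + E.tag - 28]
6. n3.idx = 1  [terminal]
7. n4.idx = 5  [terminal]
8. n5.acc = "nq"  [terminal]
9. n2.hot = "unq"  ["u" ++ d.acc]
10. n1.val = "n"  [if E.acc then C.hot else "n"]
11. n0.off = 21  [len(E.val) + 20]

21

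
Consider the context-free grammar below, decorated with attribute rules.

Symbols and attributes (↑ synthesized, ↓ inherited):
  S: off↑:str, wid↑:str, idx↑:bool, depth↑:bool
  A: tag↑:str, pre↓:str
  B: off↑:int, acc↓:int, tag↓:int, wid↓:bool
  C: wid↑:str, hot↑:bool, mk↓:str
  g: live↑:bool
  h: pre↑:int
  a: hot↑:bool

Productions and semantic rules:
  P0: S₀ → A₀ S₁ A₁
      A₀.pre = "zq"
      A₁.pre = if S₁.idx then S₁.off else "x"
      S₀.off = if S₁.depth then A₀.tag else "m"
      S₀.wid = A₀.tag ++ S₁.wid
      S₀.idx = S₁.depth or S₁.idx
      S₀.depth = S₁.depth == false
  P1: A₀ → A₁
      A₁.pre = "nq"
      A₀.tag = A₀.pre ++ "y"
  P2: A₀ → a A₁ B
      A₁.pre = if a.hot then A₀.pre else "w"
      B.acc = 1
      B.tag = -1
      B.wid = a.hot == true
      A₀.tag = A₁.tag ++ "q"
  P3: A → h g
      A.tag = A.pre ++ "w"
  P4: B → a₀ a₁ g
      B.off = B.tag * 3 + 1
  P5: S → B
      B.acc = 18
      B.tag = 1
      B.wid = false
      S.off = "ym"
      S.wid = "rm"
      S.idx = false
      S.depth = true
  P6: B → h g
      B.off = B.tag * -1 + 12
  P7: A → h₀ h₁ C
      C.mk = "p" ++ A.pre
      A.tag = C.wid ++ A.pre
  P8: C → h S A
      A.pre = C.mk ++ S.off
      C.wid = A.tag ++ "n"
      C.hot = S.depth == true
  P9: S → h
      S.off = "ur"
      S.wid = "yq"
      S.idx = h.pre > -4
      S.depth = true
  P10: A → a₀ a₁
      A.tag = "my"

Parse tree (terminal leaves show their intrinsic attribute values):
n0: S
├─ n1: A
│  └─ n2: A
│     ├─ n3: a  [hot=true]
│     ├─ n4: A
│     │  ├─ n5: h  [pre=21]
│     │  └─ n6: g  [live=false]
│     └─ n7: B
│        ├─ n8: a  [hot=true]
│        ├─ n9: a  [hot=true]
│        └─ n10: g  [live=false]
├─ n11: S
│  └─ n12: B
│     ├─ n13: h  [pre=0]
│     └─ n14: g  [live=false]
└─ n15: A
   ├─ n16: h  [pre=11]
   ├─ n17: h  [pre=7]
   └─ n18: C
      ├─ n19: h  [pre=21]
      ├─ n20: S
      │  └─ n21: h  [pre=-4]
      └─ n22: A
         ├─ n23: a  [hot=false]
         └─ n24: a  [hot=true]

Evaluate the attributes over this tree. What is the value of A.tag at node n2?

"nqwq"

1. n1.pre = "zq"  ["zq"]
2. n2.pre = "nq"  ["nq"]
3. n3.hot = true  [terminal]
4. n4.pre = "nq"  [if a.hot then A₀.pre else "w"]
5. n5.pre = 21  [terminal]
6. n6.live = false  [terminal]
7. n4.tag = "nqw"  [A.pre ++ "w"]
8. n7.acc = 1  [1]
9. n7.tag = -1  [-1]
10. n7.wid = true  [a.hot == true]
11. n8.hot = true  [terminal]
12. n9.hot = true  [terminal]
13. n10.live = false  [terminal]
14. n7.off = -2  [B.tag * 3 + 1]
15. n2.tag = "nqwq"  [A₁.tag ++ "q"]
16. n1.tag = "zqy"  [A₀.pre ++ "y"]
17. n12.acc = 18  [18]
18. n12.tag = 1  [1]
19. n12.wid = false  [false]
20. n13.pre = 0  [terminal]
21. n14.live = false  [terminal]
22. n12.off = 11  [B.tag * -1 + 12]
23. n11.off = "ym"  ["ym"]
24. n11.wid = "rm"  ["rm"]
25. n11.idx = false  [false]
26. n11.depth = true  [true]
27. n15.pre = "x"  [if S₁.idx then S₁.off else "x"]
28. n16.pre = 11  [terminal]
29. n17.pre = 7  [terminal]
30. n18.mk = "px"  ["p" ++ A.pre]
31. n19.pre = 21  [terminal]
32. n21.pre = -4  [terminal]
33. n20.off = "ur"  ["ur"]
34. n20.wid = "yq"  ["yq"]
35. n20.idx = false  [h.pre > -4]
36. n20.depth = true  [true]
37. n22.pre = "pxur"  [C.mk ++ S.off]
38. n23.hot = false  [terminal]
39. n24.hot = true  [terminal]
40. n22.tag = "my"  ["my"]
41. n18.wid = "myn"  [A.tag ++ "n"]
42. n18.hot = true  [S.depth == true]
43. n15.tag = "mynx"  [C.wid ++ A.pre]
44. n0.off = "zqy"  [if S₁.depth then A₀.tag else "m"]
45. n0.wid = "zqyrm"  [A₀.tag ++ S₁.wid]
46. n0.idx = true  [S₁.depth or S₁.idx]
47. n0.depth = false  [S₁.depth == false]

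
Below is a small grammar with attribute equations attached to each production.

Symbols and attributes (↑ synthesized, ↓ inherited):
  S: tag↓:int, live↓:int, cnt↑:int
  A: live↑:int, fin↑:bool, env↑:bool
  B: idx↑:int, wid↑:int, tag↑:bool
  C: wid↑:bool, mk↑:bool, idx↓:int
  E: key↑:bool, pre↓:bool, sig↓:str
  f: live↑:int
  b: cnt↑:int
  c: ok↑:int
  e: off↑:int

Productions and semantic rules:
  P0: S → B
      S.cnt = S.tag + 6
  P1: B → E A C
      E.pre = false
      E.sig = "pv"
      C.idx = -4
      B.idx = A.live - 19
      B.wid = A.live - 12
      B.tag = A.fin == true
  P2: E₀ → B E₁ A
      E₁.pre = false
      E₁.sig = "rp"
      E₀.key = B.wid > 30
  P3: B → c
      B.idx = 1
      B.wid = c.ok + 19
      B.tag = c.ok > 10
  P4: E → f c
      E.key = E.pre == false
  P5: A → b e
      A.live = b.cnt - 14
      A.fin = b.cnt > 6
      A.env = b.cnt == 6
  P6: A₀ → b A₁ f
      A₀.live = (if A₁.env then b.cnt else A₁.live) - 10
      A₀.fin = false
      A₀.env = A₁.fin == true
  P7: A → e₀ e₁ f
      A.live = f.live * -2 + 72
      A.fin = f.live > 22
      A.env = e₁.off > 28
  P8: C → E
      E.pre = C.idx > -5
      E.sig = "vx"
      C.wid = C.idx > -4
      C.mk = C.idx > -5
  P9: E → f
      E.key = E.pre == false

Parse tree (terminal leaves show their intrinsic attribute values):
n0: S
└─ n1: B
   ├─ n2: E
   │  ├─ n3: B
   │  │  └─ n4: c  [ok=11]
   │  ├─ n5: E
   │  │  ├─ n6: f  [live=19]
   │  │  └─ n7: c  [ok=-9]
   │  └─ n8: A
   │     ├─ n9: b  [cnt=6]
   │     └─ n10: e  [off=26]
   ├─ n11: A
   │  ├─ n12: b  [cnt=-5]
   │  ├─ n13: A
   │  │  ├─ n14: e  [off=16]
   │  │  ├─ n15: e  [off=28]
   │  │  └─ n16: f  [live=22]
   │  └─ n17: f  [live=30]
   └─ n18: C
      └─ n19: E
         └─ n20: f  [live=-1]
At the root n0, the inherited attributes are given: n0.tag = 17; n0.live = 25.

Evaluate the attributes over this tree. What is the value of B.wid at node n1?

6

1. n0.tag = 17  [given at root]
2. n0.live = 25  [given at root]
3. n2.pre = false  [false]
4. n2.sig = "pv"  ["pv"]
5. n4.ok = 11  [terminal]
6. n3.idx = 1  [1]
7. n3.wid = 30  [c.ok + 19]
8. n3.tag = true  [c.ok > 10]
9. n5.pre = false  [false]
10. n5.sig = "rp"  ["rp"]
11. n6.live = 19  [terminal]
12. n7.ok = -9  [terminal]
13. n5.key = true  [E.pre == false]
14. n9.cnt = 6  [terminal]
15. n10.off = 26  [terminal]
16. n8.live = -8  [b.cnt - 14]
17. n8.fin = false  [b.cnt > 6]
18. n8.env = true  [b.cnt == 6]
19. n2.key = false  [B.wid > 30]
20. n12.cnt = -5  [terminal]
21. n14.off = 16  [terminal]
22. n15.off = 28  [terminal]
23. n16.live = 22  [terminal]
24. n13.live = 28  [f.live * -2 + 72]
25. n13.fin = false  [f.live > 22]
26. n13.env = false  [e₁.off > 28]
27. n17.live = 30  [terminal]
28. n11.live = 18  [(if A₁.env then b.cnt else A₁.live) - 10]
29. n11.fin = false  [false]
30. n11.env = false  [A₁.fin == true]
31. n18.idx = -4  [-4]
32. n19.pre = true  [C.idx > -5]
33. n19.sig = "vx"  ["vx"]
34. n20.live = -1  [terminal]
35. n19.key = false  [E.pre == false]
36. n18.wid = false  [C.idx > -4]
37. n18.mk = true  [C.idx > -5]
38. n1.idx = -1  [A.live - 19]
39. n1.wid = 6  [A.live - 12]
40. n1.tag = false  [A.fin == true]
41. n0.cnt = 23  [S.tag + 6]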